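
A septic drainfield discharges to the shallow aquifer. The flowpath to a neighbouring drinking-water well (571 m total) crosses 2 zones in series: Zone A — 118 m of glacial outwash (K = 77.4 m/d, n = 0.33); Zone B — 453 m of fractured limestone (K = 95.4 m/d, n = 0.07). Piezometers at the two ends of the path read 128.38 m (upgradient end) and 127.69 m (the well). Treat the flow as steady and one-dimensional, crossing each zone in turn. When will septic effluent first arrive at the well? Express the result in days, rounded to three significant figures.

Total head drop ΔH = 128.38 − 127.69 = 0.69 m
Steady 1-D flow in series ⇒ the Darcy flux q is identical in every zone and the zone head losses add (resistances L/K in series).
Σ(L/K) = 118/77.4 + 453/95.4 = 1.525 + 4.748 = 6.273 d
q = ΔH / Σ(L/K) = 0.69 / 6.273 = 0.1100 m/d (same in every zone)
Zone A: v = q/n = 0.1100/0.33 = 0.3333 m/d → t_A = 118/0.3333 = 354.0 d
Zone B: v = q/n = 0.1100/0.07 = 1.571 m/d → t_B = 453/1.571 = 288.3 d
Total t = 354.0 + 288.3 = 642.3 d

642 days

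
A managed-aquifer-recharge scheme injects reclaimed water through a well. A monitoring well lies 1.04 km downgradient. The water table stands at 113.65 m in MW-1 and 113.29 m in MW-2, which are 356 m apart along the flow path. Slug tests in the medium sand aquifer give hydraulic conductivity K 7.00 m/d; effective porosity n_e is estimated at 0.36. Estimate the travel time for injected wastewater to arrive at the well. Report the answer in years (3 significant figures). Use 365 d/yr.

145 years

Hydraulic gradient i = (113.65 − 113.29) / 356 = 0.36 / 356 = 0.001011
Specific discharge q = 7.00 × 0.001011 = 0.007079 m/d
Average linear velocity = 0.007079 / 0.36 = 0.01966 m/d
L = 1.04 km = 1040 m
t = L / v = 1040 / 0.01966 = 52890 d
   = 52890 / 365 = 145 yr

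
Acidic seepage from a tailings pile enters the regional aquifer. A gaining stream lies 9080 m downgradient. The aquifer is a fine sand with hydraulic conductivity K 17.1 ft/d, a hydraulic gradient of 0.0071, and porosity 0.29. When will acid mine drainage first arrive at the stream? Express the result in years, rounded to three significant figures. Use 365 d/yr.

195 years

K = 17.1 ft/d × 0.3048 = 5.212 m/d
Specific discharge q = 5.212 × 0.0071 = 0.03701 m/d
v = Ki/n = 5.212·0.0071/0.29 = 0.1276 m/d
t = L / v = 9080 / 0.1276 = 71160 d
   = 71160 / 365 = 195 yr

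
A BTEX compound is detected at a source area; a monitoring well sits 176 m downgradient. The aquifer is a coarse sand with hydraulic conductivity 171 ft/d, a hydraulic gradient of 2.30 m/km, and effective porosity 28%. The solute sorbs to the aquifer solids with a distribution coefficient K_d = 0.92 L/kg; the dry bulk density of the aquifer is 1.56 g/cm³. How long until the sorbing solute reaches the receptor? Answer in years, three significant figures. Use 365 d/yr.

6.90 years

K = 171 ft/d × 0.3048 = 52.12 m/d
Darcy flux q = K·i = 52.12 × 0.0023 = 0.1199 m/d
Seepage velocity v = q / n = 0.1199 / 0.28 = 0.4281 m/d
Retardation R = 1 + ρ_b·K_d/n = 1 + 1.56×0.92/0.28 = 6.126
Contaminant velocity v_c = v/R = 0.4281/6.126 = 0.06989 m/d
t = L/v_c = 176/0.06989 = 2518 d
   = 2518/365 = 6.90 yr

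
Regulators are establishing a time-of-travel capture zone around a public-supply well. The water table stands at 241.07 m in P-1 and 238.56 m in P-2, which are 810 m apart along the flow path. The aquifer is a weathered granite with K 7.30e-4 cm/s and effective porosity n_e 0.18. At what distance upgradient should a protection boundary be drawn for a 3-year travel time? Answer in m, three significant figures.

Hydraulic gradient i = (241.07 − 238.56) / 810 = 2.51 / 810 = 0.003099
K = 7.30e-4 cm/s × 864 = 0.6307 m/d
Darcy flux q = K·i = 0.6307 × 0.003099 = 0.001954 m/d
Seepage velocity v = q / n = 0.001954 / 0.18 = 0.01086 m/d
T = 3 yr × 365 = 1095 d
L = v × T = 0.01086 × 1095 = 11.89 m

11.9 m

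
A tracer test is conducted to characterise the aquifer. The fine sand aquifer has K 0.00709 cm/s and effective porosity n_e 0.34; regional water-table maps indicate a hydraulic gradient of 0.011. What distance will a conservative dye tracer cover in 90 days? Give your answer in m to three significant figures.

K = 0.00709 cm/s × 864 = 6.126 m/d
Darcy flux q = K·i = 6.126 × 0.011 = 0.06738 m/d
v = Ki/n = 6.126·0.011/0.34 = 0.1982 m/d
L = v × T = 0.1982 × 90 = 17.84 m

17.8 m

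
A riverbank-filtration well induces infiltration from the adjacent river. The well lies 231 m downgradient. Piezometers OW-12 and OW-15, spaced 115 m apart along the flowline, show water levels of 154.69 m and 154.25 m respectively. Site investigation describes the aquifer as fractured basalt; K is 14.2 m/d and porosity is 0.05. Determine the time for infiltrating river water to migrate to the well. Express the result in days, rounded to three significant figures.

213 days

Hydraulic gradient i = (154.69 − 154.25) / 115 = 0.44 / 115 = 0.003826
Specific discharge q = 14.2 × 0.003826 = 0.05433 m/d
v = Ki/n = 14.2·0.003826/0.05 = 1.087 m/d
t = L / v = 231 / 1.087 = 212.6 d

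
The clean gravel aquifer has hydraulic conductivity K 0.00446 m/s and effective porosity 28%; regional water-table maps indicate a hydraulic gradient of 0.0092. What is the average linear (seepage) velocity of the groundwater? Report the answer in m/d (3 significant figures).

K = 0.00446 m/s × 86400 s/d = 385.3 m/d
q = Ki = 385.3 × 0.0092 = 3.545 m/d
Seepage velocity v = q / n = 3.545 / 0.28 = 12.66 m/d

12.7 m/d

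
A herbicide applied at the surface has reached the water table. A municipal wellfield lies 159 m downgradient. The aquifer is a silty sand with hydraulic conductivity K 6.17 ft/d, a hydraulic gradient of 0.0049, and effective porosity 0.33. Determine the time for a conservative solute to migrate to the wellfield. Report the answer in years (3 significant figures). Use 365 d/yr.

K = 6.17 ft/d × 0.3048 = 1.881 m/d
q = Ki = 1.881 × 0.0049 = 0.009215 m/d
v = Ki/n = 1.881·0.0049/0.33 = 0.02792 m/d
t = L / v = 159 / 0.02792 = 5694 d
   = 5694 / 365 = 15.6 yr

15.6 years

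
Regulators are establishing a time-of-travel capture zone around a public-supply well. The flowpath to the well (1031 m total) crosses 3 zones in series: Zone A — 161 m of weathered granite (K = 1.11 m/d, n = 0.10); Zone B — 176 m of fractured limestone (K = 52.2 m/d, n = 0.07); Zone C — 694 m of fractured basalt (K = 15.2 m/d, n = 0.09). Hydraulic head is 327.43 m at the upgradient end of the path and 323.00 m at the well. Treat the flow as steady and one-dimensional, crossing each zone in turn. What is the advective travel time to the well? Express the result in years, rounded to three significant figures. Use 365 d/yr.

Total head drop ΔH = 327.43 − 323.00 = 4.43 m
Continuity: the same q passes through each zone, so ΔH = q·Σ(L_j/K_j) — the zones act as resistances in series.
Σ(L/K) = 161/1.11 + 176/52.2 + 694/15.2 = 145.0 + 3.372 + 45.66 = 194.1 d
q = ΔH / Σ(L/K) = 4.43 / 194.1 = 0.02283 m/d (same in every zone)
Zone A: v = q/n = 0.02283/0.10 = 0.2283 m/d → t_A = 161/0.2283 = 705.3 d
Zone B: v = q/n = 0.02283/0.07 = 0.3261 m/d → t_B = 176/0.3261 = 539.7 d
Zone C: v = q/n = 0.02283/0.09 = 0.2536 m/d → t_C = 694/0.2536 = 2736 d
Total t = 705.3 + 539.7 + 2736 = 3981 d
   = 3981 / 365 = 10.9 yr

10.9 years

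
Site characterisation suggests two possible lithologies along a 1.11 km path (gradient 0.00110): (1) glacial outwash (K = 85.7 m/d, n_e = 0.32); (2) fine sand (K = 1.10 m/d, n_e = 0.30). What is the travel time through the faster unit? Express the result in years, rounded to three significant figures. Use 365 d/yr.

Unit 1 (glacial outwash): v = 85.7×0.0011/0.32 = 0.2946 m/d, t = 1110/0.2946 = 3768 d
Unit 2 (fine sand): v = 1.10×0.0011/0.30 = 0.004033 m/d, t = 1110/0.004033 = 275200 d
Faster: 3768 d / 365 = 10.3 yr

10.3 years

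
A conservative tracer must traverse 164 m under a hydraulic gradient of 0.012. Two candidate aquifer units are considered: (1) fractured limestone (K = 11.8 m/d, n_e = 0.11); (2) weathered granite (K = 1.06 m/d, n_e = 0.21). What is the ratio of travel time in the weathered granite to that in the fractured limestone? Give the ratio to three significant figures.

Unit 1 (fractured limestone): v = 11.8×0.012/0.11 = 1.287 m/d, t = 164/1.287 = 127.4 d
Unit 2 (weathered granite): v = 1.06×0.012/0.21 = 0.06057 m/d, t = 164/0.06057 = 2708 d
t(weathered granite) / t(fractured limestone) = 2708/127.4 = 21.3

21.3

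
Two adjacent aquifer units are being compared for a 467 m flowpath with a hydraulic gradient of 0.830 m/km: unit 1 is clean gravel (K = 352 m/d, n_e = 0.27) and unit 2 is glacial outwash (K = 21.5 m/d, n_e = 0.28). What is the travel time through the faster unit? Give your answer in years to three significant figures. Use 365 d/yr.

Unit 1 (clean gravel): v = 352×8.3e-4/0.27 = 1.082 m/d, t = 467/1.082 = 431.6 d
Unit 2 (glacial outwash): v = 21.5×8.3e-4/0.28 = 0.06373 m/d, t = 467/0.06373 = 7328 d
Faster: 431.6 d / 365 = 1.18 yr

1.18 years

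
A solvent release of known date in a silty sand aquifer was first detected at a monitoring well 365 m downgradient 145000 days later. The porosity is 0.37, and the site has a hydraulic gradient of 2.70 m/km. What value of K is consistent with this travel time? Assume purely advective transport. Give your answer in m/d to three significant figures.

0.345 m/d

v = L / t = 365 / 145000 = 0.002517 m/d
K = v · n / i = 0.002517 × 0.37 / 0.0027 = 0.345 m/d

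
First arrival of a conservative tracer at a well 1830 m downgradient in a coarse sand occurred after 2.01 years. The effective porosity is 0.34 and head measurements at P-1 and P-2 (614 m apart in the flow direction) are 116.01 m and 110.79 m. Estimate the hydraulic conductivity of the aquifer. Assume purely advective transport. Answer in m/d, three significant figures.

99.8 m/d

Hydraulic gradient i = (116.01 − 110.79) / 614 = 5.22 / 614 = 0.008502
t = 2.01 years = 733.7 d
v = L / t = 1830 / 733.7 = 2.494 m/d
K = v · n / i = 2.494 × 0.34 / 0.008502 = 99.8 m/d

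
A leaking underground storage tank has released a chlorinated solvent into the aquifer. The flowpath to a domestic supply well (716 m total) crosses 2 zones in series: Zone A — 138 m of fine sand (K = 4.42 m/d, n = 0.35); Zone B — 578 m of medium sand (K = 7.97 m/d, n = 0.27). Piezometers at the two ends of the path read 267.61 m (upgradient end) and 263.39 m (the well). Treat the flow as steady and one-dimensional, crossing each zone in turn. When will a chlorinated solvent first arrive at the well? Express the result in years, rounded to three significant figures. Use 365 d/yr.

Total head drop ΔH = 267.61 − 263.39 = 4.22 m
Continuity: the same q passes through each zone, so ΔH = q·Σ(L_j/K_j) — the zones act as resistances in series.
Σ(L/K) = 138/4.42 + 578/7.97 = 31.22 + 72.52 = 103.7 d
q = ΔH / Σ(L/K) = 4.22 / 103.7 = 0.04068 m/d (same in every zone)
Zone A: v = q/n = 0.04068/0.35 = 0.1162 m/d → t_A = 138/0.1162 = 1187 d
Zone B: v = q/n = 0.04068/0.27 = 0.1507 m/d → t_B = 578/0.1507 = 3837 d
Total t = 1187 + 3837 = 5024 d
   = 5024 / 365 = 13.8 yr

13.8 years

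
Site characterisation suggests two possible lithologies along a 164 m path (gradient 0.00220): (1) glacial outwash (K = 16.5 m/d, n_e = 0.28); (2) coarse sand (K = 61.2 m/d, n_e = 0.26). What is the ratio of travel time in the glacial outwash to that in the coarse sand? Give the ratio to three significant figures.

3.99

Unit 1 (glacial outwash): v = 16.5×0.0022/0.28 = 0.1296 m/d, t = 164/0.1296 = 1265 d
Unit 2 (coarse sand): v = 61.2×0.0022/0.26 = 0.5178 m/d, t = 164/0.5178 = 316.7 d
t(glacial outwash) / t(coarse sand) = 1265/316.7 = 3.99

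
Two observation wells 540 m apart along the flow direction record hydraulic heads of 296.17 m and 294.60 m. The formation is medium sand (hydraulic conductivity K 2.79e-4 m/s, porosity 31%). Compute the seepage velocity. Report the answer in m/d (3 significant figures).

Hydraulic gradient i = (296.17 − 294.60) / 540 = 1.57 / 540 = 0.002907
K = 2.79e-4 m/s × 86400 s/d = 24.11 m/d
q = Ki = 24.11 × 0.002907 = 0.07008 m/d
Seepage velocity v = q / n = 0.07008 / 0.31 = 0.2261 m/d

0.226 m/d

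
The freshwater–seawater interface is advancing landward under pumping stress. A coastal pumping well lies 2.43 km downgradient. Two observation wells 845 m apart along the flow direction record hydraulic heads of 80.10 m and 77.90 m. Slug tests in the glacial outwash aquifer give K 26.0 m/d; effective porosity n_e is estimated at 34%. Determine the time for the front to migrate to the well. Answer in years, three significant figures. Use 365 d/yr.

Hydraulic gradient i = (80.10 − 77.90) / 845 = 2.20 / 845 = 0.002604
q = Ki = 26.0 × 0.002604 = 0.06769 m/d
Average linear velocity = 0.06769 / 0.34 = 0.1991 m/d
L = 2.43 km = 2430 m
t = L / v = 2430 / 0.1991 = 12210 d
   = 12210 / 365 = 33.4 yr

33.4 years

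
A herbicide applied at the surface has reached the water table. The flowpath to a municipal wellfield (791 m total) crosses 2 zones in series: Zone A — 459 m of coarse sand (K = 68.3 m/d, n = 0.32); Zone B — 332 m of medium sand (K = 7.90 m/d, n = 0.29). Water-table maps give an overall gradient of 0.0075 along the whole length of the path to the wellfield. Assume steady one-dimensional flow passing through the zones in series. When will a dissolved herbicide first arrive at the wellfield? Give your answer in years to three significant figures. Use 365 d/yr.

5.47 years

Steady 1-D flow in series ⇒ the Darcy flux q is identical in every zone and the zone head losses add (resistances L/K in series).
Σ(L/K) = 459/68.3 + 332/7.90 = 6.720 + 42.03 = 48.75 d
K_eq = L_total / Σ(L/K) = 791 / 48.75 = 16.23 m/d
q = K_eq · i = 16.23 × 0.0075 = 0.1217 m/d (same in every zone)
Zone A: v = q/n = 0.1217/0.32 = 0.3803 m/d → t_A = 459/0.3803 = 1207 d
Zone B: v = q/n = 0.1217/0.29 = 0.4197 m/d → t_B = 332/0.4197 = 791.1 d
Total t = 1207 + 791.1 = 1998 d
   = 1998 / 365 = 5.47 yr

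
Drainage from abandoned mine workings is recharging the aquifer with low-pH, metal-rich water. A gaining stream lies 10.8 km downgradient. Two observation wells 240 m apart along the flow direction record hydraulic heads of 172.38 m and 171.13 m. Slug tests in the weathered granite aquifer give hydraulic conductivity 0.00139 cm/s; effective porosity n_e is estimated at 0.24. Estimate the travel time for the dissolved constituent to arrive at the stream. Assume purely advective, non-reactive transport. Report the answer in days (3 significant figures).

414000 days

Hydraulic gradient i = (172.38 − 171.13) / 240 = 1.25 / 240 = 0.005208
K = 0.00139 cm/s × 864 = 1.201 m/d
Darcy flux q = K·i = 1.201 × 0.005208 = 0.006255 m/d
v_s = q/n_e = 0.006255/0.24 = 0.02606 m/d
L = 10.8 km = 10800 m
t = L / v = 10800 / 0.02606 = 414400 d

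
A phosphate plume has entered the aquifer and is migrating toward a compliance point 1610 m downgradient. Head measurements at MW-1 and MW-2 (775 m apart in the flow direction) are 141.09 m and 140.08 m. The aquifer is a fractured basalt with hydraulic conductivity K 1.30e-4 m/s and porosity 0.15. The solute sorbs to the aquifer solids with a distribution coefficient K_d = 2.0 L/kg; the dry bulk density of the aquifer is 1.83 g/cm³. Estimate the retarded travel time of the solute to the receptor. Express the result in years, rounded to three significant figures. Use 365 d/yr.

Hydraulic gradient i = (141.09 − 140.08) / 775 = 1.01 / 775 = 0.001303
K = 1.30e-4 m/s × 86400 s/d = 11.23 m/d
Specific discharge q = 11.23 × 0.001303 = 0.01464 m/d
v_s = q/n_e = 0.01464/0.15 = 0.09759 m/d
Retardation R = 1 + ρ_b·K_d/n = 1 + 1.83×2.0/0.15 = 25.40
Contaminant velocity v_c = v/R = 0.09759/25.40 = 0.003842 m/d
t = L/v_c = 1610/0.003842 = 419100 d
   = 419100/365 = 1150 yr

1150 years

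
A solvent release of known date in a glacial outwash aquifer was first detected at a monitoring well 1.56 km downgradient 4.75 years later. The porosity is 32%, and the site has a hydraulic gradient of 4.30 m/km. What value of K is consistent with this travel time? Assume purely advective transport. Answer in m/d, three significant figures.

67.0 m/d

t = 4.75 years = 1734 d
L = 1.56 km = 1560 m
v = L / t = 1560 / 1734 = 0.8998 m/d
K = v · n / i = 0.8998 × 0.32 / 0.0043 = 67.0 m/d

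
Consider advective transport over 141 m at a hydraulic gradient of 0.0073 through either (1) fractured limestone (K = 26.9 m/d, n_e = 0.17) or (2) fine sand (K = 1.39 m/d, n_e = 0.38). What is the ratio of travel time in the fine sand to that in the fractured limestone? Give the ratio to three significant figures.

43.3

Unit 1 (fractured limestone): v = 26.9×0.0073/0.17 = 1.155 m/d, t = 141/1.155 = 122.1 d
Unit 2 (fine sand): v = 1.39×0.0073/0.38 = 0.02670 m/d, t = 141/0.02670 = 5280 d
t(fine sand) / t(fractured limestone) = 5280/122.1 = 43.3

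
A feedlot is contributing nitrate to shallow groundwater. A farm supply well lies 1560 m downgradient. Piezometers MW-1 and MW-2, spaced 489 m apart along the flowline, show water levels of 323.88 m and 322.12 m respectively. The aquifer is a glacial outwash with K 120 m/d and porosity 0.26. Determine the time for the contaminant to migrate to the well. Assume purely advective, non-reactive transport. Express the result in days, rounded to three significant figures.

939 days

Hydraulic gradient i = (323.88 − 322.12) / 489 = 1.76 / 489 = 0.003599
Darcy flux q = K·i = 120 × 0.003599 = 0.4319 m/d
v = Ki/n = 120·0.003599/0.26 = 1.661 m/d
t = L / v = 1560 / 1.661 = 939.1 d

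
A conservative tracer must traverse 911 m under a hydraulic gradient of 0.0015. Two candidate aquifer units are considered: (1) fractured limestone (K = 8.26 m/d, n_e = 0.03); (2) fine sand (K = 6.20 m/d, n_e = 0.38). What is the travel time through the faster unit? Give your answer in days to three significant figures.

Unit 1 (fractured limestone): v = 8.26×0.0015/0.03 = 0.4130 m/d, t = 911/0.4130 = 2206 d
Unit 2 (fine sand): v = 6.20×0.0015/0.38 = 0.02447 m/d, t = 911/0.02447 = 37220 d
Faster unit: t = 2210 d

2210 days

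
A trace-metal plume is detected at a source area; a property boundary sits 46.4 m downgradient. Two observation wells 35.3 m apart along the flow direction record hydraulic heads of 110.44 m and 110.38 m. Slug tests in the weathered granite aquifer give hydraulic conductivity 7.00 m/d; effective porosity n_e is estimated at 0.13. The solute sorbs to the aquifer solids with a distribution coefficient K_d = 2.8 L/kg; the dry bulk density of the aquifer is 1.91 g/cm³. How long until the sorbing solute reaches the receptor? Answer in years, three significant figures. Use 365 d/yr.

Hydraulic gradient i = (110.44 − 110.38) / 35.3 = 0.06 / 35.3 = 0.001700
q = Ki = 7.00 × 0.001700 = 0.01190 m/d
v = Ki/n = 7.00·0.001700/0.13 = 0.09152 m/d
Retardation R = 1 + ρ_b·K_d/n = 1 + 1.91×2.8/0.13 = 42.14
Contaminant velocity v_c = v/R = 0.09152/42.14 = 0.002172 m/d
t = L/v_c = 46.4/0.002172 = 21360 d
   = 21360/365 = 58.5 yr

58.5 years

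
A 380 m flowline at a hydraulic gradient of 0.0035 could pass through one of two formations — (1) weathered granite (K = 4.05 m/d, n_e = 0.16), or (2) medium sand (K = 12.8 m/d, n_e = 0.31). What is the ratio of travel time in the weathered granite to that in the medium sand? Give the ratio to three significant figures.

Unit 1 (weathered granite): v = 4.05×0.0035/0.16 = 0.08859 m/d, t = 380/0.08859 = 4289 d
Unit 2 (medium sand): v = 12.8×0.0035/0.31 = 0.1445 m/d, t = 380/0.1445 = 2629 d
t(weathered granite) / t(medium sand) = 4289/2629 = 1.63

1.63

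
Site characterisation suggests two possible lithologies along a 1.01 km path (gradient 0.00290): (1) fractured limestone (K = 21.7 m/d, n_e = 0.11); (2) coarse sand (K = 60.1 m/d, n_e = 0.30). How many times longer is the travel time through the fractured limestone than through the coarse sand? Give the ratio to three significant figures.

Unit 1 (fractured limestone): v = 21.7×0.0029/0.11 = 0.5721 m/d, t = 1010/0.5721 = 1765 d
Unit 2 (coarse sand): v = 60.1×0.0029/0.30 = 0.5810 m/d, t = 1010/0.5810 = 1738 d
t(fractured limestone) / t(coarse sand) = 1765/1738 = 1.02

1.02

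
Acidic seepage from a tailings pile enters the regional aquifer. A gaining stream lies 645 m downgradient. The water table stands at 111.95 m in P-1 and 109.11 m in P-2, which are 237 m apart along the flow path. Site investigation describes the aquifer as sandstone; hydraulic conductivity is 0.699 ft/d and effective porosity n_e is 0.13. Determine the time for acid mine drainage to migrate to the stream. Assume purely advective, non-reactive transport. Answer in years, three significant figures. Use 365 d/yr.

Hydraulic gradient i = (111.95 − 109.11) / 237 = 2.84 / 237 = 0.01198
K = 0.699 ft/d × 0.3048 = 0.2131 m/d
Specific discharge q = 0.2131 × 0.01198 = 0.002553 m/d
Average linear velocity = 0.002553 / 0.13 = 0.01964 m/d
t = L / v = 645 / 0.01964 = 32840 d
   = 32840 / 365 = 90.0 yr

90.0 years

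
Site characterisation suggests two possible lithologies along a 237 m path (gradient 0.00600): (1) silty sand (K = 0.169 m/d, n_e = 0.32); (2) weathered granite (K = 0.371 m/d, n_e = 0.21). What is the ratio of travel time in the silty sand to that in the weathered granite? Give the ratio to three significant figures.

Unit 1 (silty sand): v = 0.169×0.0060/0.32 = 0.003169 m/d, t = 237/0.003169 = 74790 d
Unit 2 (weathered granite): v = 0.371×0.0060/0.21 = 0.01060 m/d, t = 237/0.01060 = 22360 d
t(silty sand) / t(weathered granite) = 74790/22360 = 3.35

3.35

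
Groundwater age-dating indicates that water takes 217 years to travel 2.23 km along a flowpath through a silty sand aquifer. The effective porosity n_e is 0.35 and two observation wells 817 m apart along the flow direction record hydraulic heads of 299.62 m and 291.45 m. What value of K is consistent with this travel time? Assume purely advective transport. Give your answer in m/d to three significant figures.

Hydraulic gradient i = (299.62 − 291.45) / 817 = 8.17 / 817 = 0.01000
t = 217 years = 79210 d
L = 2.23 km = 2230 m
v = L / t = 2230 / 79210 = 0.02815 m/d
K = v · n / i = 0.02815 × 0.35 / 0.01000 = 0.985 m/d

0.985 m/d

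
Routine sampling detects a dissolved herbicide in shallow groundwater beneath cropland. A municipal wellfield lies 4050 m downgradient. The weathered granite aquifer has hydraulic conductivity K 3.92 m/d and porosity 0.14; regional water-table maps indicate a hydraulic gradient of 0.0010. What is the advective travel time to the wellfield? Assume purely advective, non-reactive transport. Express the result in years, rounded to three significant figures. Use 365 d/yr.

396 years

Darcy flux q = K·i = 3.92 × 0.0010 = 0.003920 m/d
Seepage velocity v = q / n = 0.003920 / 0.14 = 0.02800 m/d
t = L / v = 4050 / 0.02800 = 144600 d
   = 144600 / 365 = 396 yr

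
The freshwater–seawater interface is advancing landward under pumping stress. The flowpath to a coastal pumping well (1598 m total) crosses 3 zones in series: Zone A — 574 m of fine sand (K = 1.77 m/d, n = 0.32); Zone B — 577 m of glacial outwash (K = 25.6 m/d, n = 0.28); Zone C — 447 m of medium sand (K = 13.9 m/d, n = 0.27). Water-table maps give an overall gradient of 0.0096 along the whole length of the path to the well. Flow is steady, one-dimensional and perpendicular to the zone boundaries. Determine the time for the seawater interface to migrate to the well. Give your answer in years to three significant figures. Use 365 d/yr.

31.5 years

For zones in series the flux q is common to all zones; the equivalent conductivity is the harmonic (thickness-weighted) mean, K_eq = L_total / Σ(L_j/K_j).
Σ(L/K) = 574/1.77 + 577/25.6 + 447/13.9 = 324.3 + 22.54 + 32.16 = 379.0 d
K_eq = L_total / Σ(L/K) = 1598 / 379.0 = 4.216 m/d
q = K_eq · i = 4.216 × 0.0096 = 0.04048 m/d (same in every zone)
Zone A: v = q/n = 0.04048/0.32 = 0.1265 m/d → t_A = 574/0.1265 = 4538 d
Zone B: v = q/n = 0.04048/0.28 = 0.1446 m/d → t_B = 577/0.1446 = 3991 d
Zone C: v = q/n = 0.04048/0.27 = 0.1499 m/d → t_C = 447/0.1499 = 2982 d
Total t = 4538 + 3991 + 2982 = 11510 d
   = 11510 / 365 = 31.5 yr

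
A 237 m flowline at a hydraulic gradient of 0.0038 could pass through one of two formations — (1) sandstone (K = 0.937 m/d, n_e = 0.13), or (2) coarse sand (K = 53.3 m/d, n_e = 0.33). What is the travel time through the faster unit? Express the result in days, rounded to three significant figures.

386 days

Unit 1 (sandstone): v = 0.937×0.0038/0.13 = 0.02739 m/d, t = 237/0.02739 = 8653 d
Unit 2 (coarse sand): v = 53.3×0.0038/0.33 = 0.6138 m/d, t = 237/0.6138 = 386.1 d
Faster unit: t = 386 d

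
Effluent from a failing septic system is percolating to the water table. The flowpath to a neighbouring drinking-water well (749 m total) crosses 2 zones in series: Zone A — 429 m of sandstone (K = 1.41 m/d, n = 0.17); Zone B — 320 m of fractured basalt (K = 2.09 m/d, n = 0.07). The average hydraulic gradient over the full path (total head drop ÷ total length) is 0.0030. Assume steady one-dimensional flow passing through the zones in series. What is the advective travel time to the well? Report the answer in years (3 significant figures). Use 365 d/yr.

53.2 years

For zones in series the flux q is common to all zones; the equivalent conductivity is the harmonic (thickness-weighted) mean, K_eq = L_total / Σ(L_j/K_j).
Σ(L/K) = 429/1.41 + 320/2.09 = 304.3 + 153.1 = 457.4 d
K_eq = L_total / Σ(L/K) = 749 / 457.4 = 1.638 m/d
q = K_eq · i = 1.638 × 0.0030 = 0.004913 m/d (same in every zone)
Zone A: v = q/n = 0.004913/0.17 = 0.02890 m/d → t_A = 429/0.02890 = 14840 d
Zone B: v = q/n = 0.004913/0.07 = 0.07018 m/d → t_B = 320/0.07018 = 4559 d
Total t = 14840 + 4559 = 19400 d
   = 19400 / 365 = 53.2 yr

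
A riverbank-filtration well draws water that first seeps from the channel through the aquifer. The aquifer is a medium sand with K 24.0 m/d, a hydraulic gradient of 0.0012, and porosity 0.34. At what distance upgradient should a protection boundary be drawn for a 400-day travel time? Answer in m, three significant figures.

q = Ki = 24.0 × 0.0012 = 0.02880 m/d
v = Ki/n = 24.0·0.0012/0.34 = 0.08471 m/d
L = v × T = 0.08471 × 400 = 33.88 m

33.9 m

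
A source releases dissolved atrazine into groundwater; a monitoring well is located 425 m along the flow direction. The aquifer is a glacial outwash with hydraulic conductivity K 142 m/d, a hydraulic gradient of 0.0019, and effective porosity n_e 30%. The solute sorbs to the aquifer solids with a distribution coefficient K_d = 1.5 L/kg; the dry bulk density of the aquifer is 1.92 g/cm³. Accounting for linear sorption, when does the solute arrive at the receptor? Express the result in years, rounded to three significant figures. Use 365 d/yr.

13.7 years

q = Ki = 142 × 0.0019 = 0.2698 m/d
v = Ki/n = 142·0.0019/0.30 = 0.8993 m/d
Retardation R = 1 + ρ_b·K_d/n = 1 + 1.92×1.5/0.30 = 10.60
Contaminant velocity v_c = v/R = 0.8993/10.60 = 0.08484 m/d
t = L/v_c = 425/0.08484 = 5009 d
   = 5009/365 = 13.7 yr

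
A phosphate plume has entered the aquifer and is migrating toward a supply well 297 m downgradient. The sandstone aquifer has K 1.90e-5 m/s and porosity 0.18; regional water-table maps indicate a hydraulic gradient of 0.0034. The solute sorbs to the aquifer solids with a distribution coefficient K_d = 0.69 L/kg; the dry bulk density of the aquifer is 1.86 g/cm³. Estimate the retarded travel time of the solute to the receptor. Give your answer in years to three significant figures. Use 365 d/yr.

K = 1.90e-5 m/s × 86400 s/d = 1.642 m/d
Darcy flux q = K·i = 1.642 × 0.0034 = 0.005581 m/d
v = Ki/n = 1.642·0.0034/0.18 = 0.03101 m/d
Retardation R = 1 + ρ_b·K_d/n = 1 + 1.86×0.69/0.18 = 8.130
Contaminant velocity v_c = v/R = 0.03101/8.130 = 0.003814 m/d
t = L/v_c = 297/0.003814 = 77870 d
   = 77870/365 = 213 yr

213 years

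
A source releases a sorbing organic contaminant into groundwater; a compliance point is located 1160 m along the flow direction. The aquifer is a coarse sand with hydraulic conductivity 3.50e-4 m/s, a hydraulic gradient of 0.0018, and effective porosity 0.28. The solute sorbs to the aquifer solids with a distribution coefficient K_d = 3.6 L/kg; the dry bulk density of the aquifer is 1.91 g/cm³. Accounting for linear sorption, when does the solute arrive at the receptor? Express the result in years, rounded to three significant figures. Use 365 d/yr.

418 years

K = 3.50e-4 m/s × 86400 s/d = 30.24 m/d
q = Ki = 30.24 × 0.0018 = 0.05443 m/d
Seepage velocity v = q / n = 0.05443 / 0.28 = 0.1944 m/d
Retardation R = 1 + ρ_b·K_d/n = 1 + 1.91×3.6/0.28 = 25.56
Contaminant velocity v_c = v/R = 0.1944/25.56 = 0.007606 m/d
t = L/v_c = 1160/0.007606 = 152500 d
   = 152500/365 = 418 yr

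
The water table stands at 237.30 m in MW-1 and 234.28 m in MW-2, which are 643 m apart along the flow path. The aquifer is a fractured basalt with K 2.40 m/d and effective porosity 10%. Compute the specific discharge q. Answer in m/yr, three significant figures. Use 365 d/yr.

4.11 m/yr

Hydraulic gradient i = (237.30 − 234.28) / 643 = 3.02 / 643 = 0.004697
Darcy flux q = K·i = 2.40 × 0.004697 = 0.01127 m/d
   = 0.01127 × 365 = 4.11 m/yr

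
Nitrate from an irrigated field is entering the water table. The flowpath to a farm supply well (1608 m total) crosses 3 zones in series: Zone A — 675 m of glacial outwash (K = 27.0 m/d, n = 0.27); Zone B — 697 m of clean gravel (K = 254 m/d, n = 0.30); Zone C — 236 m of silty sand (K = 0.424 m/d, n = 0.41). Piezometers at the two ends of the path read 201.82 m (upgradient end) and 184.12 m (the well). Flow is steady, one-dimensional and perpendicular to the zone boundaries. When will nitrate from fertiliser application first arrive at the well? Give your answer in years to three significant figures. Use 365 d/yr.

Total head drop ΔH = 201.82 − 184.12 = 17.70 m
Steady 1-D flow in series ⇒ the Darcy flux q is identical in every zone and the zone head losses add (resistances L/K in series).
Σ(L/K) = 675/27.0 + 697/254 + 236/0.424 = 25.00 + 2.744 + 556.6 = 584.3 d
q = ΔH / Σ(L/K) = 17.70 / 584.3 = 0.03029 m/d (same in every zone)
Zone A: v = q/n = 0.03029/0.27 = 0.1122 m/d → t_A = 675/0.1122 = 6017 d
Zone B: v = q/n = 0.03029/0.30 = 0.1010 m/d → t_B = 697/0.1010 = 6903 d
Zone C: v = q/n = 0.03029/0.41 = 0.07388 m/d → t_C = 236/0.07388 = 3194 d
Total t = 6017 + 6903 + 3194 = 16110 d
   = 16110 / 365 = 44.1 yr

44.1 years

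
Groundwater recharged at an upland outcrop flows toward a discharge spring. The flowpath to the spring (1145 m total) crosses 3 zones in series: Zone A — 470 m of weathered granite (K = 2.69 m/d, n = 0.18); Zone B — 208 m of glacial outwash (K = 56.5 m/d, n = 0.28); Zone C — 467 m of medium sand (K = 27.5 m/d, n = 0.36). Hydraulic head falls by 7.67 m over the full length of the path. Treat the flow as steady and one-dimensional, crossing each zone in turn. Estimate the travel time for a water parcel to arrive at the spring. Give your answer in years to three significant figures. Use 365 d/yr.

Steady 1-D flow in series ⇒ the Darcy flux q is identical in every zone and the zone head losses add (resistances L/K in series).
Σ(L/K) = 470/2.69 + 208/56.5 + 467/27.5 = 174.7 + 3.681 + 16.98 = 195.4 d
q = ΔH / Σ(L/K) = 7.67 / 195.4 = 0.03926 m/d (same in every zone)
Zone A: v = q/n = 0.03926/0.18 = 0.2181 m/d → t_A = 470/0.2181 = 2155 d
Zone B: v = q/n = 0.03926/0.28 = 0.1402 m/d → t_B = 208/0.1402 = 1484 d
Zone C: v = q/n = 0.03926/0.36 = 0.1090 m/d → t_C = 467/0.1090 = 4283 d
Total t = 2155 + 1484 + 4283 = 7921 d
   = 7921 / 365 = 21.7 yr

21.7 years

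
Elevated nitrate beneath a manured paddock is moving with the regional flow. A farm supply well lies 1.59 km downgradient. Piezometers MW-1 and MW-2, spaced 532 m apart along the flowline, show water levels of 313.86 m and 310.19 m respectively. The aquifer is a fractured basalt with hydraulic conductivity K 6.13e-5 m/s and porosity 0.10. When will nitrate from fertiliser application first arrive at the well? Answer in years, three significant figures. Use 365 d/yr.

Hydraulic gradient i = (313.86 − 310.19) / 532 = 3.67 / 532 = 0.006898
K = 6.13e-5 m/s × 86400 s/d = 5.296 m/d
Darcy flux q = K·i = 5.296 × 0.006898 = 0.03654 m/d
Average linear velocity = 0.03654 / 0.10 = 0.3654 m/d
L = 1.59 km = 1590 m
t = L / v = 1590 / 0.3654 = 4352 d
   = 4352 / 365 = 11.9 yr

11.9 years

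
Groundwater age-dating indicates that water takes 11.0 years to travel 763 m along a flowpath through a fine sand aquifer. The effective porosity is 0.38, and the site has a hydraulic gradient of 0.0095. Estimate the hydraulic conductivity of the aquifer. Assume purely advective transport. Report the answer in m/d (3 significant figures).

7.60 m/d

t = 11.0 years = 4015 d
v = L / t = 763 / 4015 = 0.1900 m/d
K = v · n / i = 0.1900 × 0.38 / 0.0095 = 7.60 m/d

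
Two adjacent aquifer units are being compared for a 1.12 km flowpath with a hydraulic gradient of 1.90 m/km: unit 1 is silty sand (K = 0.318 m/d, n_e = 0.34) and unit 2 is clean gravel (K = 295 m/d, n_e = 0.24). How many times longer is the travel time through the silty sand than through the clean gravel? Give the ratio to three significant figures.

1310

Unit 1 (silty sand): v = 0.318×0.0019/0.34 = 0.001777 m/d, t = 1120/0.001777 = 630300 d
Unit 2 (clean gravel): v = 295×0.0019/0.24 = 2.335 m/d, t = 1120/2.335 = 479.6 d
t(silty sand) / t(clean gravel) = 630300/479.6 = 1310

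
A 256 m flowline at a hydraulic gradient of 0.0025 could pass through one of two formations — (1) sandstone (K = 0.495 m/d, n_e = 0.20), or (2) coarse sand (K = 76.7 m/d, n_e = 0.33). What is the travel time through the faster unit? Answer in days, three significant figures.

Unit 1 (sandstone): v = 0.495×0.0025/0.20 = 0.006188 m/d, t = 256/0.006188 = 41370 d
Unit 2 (coarse sand): v = 76.7×0.0025/0.33 = 0.5811 m/d, t = 256/0.5811 = 440.6 d
Faster unit: t = 441 d

441 days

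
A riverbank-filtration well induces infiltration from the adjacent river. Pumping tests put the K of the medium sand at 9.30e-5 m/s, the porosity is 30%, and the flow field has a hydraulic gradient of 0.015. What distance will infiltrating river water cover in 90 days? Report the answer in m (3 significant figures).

36.2 m

K = 9.30e-5 m/s × 86400 s/d = 8.035 m/d
Specific discharge q = 8.035 × 0.015 = 0.1205 m/d
v_s = q/n_e = 0.1205/0.30 = 0.4018 m/d
L = v × T = 0.4018 × 90 = 36.16 m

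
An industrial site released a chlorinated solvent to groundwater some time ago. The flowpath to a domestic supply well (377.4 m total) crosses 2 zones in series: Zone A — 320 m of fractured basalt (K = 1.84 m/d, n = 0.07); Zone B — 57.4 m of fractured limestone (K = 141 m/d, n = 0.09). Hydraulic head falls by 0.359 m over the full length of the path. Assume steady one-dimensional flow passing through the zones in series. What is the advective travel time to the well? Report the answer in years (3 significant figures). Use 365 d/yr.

36.7 years

Steady 1-D flow in series ⇒ the Darcy flux q is identical in every zone and the zone head losses add (resistances L/K in series).
Σ(L/K) = 320/1.84 + 57.4/141 = 173.9 + 0.4071 = 174.3 d
q = ΔH / Σ(L/K) = 0.359 / 174.3 = 0.002059 m/d (same in every zone)
Zone A: v = q/n = 0.002059/0.07 = 0.02942 m/d → t_A = 320/0.02942 = 10880 d
Zone B: v = q/n = 0.002059/0.09 = 0.02288 m/d → t_B = 57.4/0.02288 = 2508 d
Total t = 10880 + 2508 = 13390 d
   = 13390 / 365 = 36.7 yr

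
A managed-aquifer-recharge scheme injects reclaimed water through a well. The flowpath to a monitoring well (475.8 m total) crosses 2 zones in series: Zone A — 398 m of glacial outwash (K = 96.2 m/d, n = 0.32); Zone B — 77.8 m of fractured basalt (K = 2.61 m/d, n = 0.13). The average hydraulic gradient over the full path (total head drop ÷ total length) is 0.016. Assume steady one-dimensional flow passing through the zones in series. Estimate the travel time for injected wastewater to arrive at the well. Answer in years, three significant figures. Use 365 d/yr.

1.68 years

Steady 1-D flow in series ⇒ the Darcy flux q is identical in every zone and the zone head losses add (resistances L/K in series).
Σ(L/K) = 398/96.2 + 77.8/2.61 = 4.137 + 29.81 = 33.95 d
K_eq = L_total / Σ(L/K) = 475.8 / 33.95 = 14.02 m/d
q = K_eq · i = 14.02 × 0.016 = 0.2243 m/d (same in every zone)
Zone A: v = q/n = 0.2243/0.32 = 0.7008 m/d → t_A = 398/0.7008 = 567.9 d
Zone B: v = q/n = 0.2243/0.13 = 1.725 m/d → t_B = 77.8/1.725 = 45.10 d
Total t = 567.9 + 45.10 = 613.0 d
   = 613.0 / 365 = 1.68 yr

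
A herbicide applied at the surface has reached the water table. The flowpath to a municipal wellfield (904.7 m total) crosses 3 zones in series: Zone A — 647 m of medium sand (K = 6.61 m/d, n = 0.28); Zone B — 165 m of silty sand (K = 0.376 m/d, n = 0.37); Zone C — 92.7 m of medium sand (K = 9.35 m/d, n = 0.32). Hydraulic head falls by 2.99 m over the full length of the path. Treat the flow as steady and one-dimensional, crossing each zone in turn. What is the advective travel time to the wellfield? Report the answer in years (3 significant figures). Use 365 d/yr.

Steady 1-D flow in series ⇒ the Darcy flux q is identical in every zone and the zone head losses add (resistances L/K in series).
Σ(L/K) = 647/6.61 + 165/0.376 + 92.7/9.35 = 97.88 + 438.8 + 9.914 = 546.6 d
q = ΔH / Σ(L/K) = 2.99 / 546.6 = 0.005470 m/d (same in every zone)
Zone A: v = q/n = 0.005470/0.28 = 0.01954 m/d → t_A = 647/0.01954 = 33120 d
Zone B: v = q/n = 0.005470/0.37 = 0.01478 m/d → t_B = 165/0.01478 = 11160 d
Zone C: v = q/n = 0.005470/0.32 = 0.01709 m/d → t_C = 92.7/0.01709 = 5423 d
Total t = 33120 + 11160 + 5423 = 49700 d
   = 49700 / 365 = 136 yr

136 years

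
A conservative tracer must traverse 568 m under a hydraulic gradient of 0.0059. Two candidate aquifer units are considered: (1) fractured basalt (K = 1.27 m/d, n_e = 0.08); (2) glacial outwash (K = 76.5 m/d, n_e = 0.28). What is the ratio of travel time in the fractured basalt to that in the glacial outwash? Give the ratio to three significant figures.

17.2

Unit 1 (fractured basalt): v = 1.27×0.0059/0.08 = 0.09366 m/d, t = 568/0.09366 = 6064 d
Unit 2 (glacial outwash): v = 76.5×0.0059/0.28 = 1.612 m/d, t = 568/1.612 = 352.4 d
t(fractured basalt) / t(glacial outwash) = 6064/352.4 = 17.2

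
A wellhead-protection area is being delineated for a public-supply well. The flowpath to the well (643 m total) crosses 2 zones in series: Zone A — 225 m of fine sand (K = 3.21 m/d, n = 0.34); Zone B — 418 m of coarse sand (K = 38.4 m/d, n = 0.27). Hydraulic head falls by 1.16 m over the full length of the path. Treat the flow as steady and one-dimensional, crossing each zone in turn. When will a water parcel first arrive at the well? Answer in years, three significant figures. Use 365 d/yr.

Continuity: the same q passes through each zone, so ΔH = q·Σ(L_j/K_j) — the zones act as resistances in series.
Σ(L/K) = 225/3.21 + 418/38.4 = 70.09 + 10.89 = 80.98 d
q = ΔH / Σ(L/K) = 1.16 / 80.98 = 0.01432 m/d (same in every zone)
Zone A: v = q/n = 0.01432/0.34 = 0.04213 m/d → t_A = 225/0.04213 = 5340 d
Zone B: v = q/n = 0.01432/0.27 = 0.05305 m/d → t_B = 418/0.05305 = 7879 d
Total t = 5340 + 7879 = 13220 d
   = 13220 / 365 = 36.2 yr

36.2 years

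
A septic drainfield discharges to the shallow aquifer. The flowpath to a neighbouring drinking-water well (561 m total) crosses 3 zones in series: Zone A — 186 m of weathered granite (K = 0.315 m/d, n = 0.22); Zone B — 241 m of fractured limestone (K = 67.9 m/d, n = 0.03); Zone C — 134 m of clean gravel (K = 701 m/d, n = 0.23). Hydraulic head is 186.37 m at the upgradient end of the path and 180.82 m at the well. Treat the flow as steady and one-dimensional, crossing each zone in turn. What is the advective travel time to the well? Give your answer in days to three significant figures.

Total head drop ΔH = 186.37 − 180.82 = 5.55 m
Steady 1-D flow in series ⇒ the Darcy flux q is identical in every zone and the zone head losses add (resistances L/K in series).
Σ(L/K) = 186/0.315 + 241/67.9 + 134/701 = 590.5 + 3.549 + 0.1912 = 594.2 d
q = ΔH / Σ(L/K) = 5.55 / 594.2 = 0.009340 m/d (same in every zone)
Zone A: v = q/n = 0.009340/0.22 = 0.04245 m/d → t_A = 186/0.04245 = 4381 d
Zone B: v = q/n = 0.009340/0.03 = 0.3113 m/d → t_B = 241/0.3113 = 774.1 d
Zone C: v = q/n = 0.009340/0.23 = 0.04061 m/d → t_C = 134/0.04061 = 3300 d
Total t = 4381 + 774.1 + 3300 = 8455 d

8460 days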